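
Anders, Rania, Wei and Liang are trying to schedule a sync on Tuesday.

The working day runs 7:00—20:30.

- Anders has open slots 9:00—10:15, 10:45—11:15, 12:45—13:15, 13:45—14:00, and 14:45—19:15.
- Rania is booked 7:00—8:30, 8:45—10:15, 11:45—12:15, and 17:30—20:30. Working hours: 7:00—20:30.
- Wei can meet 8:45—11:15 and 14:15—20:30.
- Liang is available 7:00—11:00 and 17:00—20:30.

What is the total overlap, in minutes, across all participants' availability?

45 minutes

Rania free within 07:00–20:30: 08:30–08:45, 10:15–11:45, 12:15–17:30.
Anders ∩ Rania: 10:45–11:15, 12:45–13:15, 13:45–14:00, 14:45–17:30.
Anders ∩ Rania ∩ Wei: 10:45–11:15, 14:45–17:30.
Anders ∩ Rania ∩ Wei ∩ Liang: 10:45–11:00, 17:00–17:30.
Total common minutes: 15 + 30 = 45.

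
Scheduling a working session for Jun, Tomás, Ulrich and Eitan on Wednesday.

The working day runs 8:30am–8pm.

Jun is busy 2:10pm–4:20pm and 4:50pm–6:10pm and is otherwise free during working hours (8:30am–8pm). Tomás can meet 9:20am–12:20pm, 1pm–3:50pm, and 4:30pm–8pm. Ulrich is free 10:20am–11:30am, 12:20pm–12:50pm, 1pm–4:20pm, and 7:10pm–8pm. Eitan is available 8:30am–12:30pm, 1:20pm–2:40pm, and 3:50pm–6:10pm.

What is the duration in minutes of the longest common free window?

Jun free within 08:30–20:00: 08:30–14:10, 16:20–16:50, 18:10–20:00.
Jun ∩ Tomás: 09:20–12:20, 13:00–14:10, 16:30–16:50, 18:10–20:00.
Jun ∩ Tomás ∩ Ulrich: 10:20–11:30, 13:00–14:10, 19:10–20:00.
Jun ∩ Tomás ∩ Ulrich ∩ Eitan: 10:20–11:30, 13:20–14:10.
Common window lengths: 70, 50 min; longest is 70.

70 minutes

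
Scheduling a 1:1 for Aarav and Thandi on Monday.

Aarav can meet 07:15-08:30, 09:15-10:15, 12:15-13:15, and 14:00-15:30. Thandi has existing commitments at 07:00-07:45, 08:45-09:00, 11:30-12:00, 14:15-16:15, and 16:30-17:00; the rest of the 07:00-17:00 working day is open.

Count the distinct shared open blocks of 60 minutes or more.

2

Thandi free within 07:00–17:00: 07:45–08:45, 09:00–11:30, 12:00–14:15, 16:15–16:30.
Aarav ∩ Thandi: 07:45–08:30, 09:15–10:15, 12:15–13:15, 14:00–14:15.
Windows ≥ 60 min: 09:15–10:15, 12:15–13:15.
That's 2 windows.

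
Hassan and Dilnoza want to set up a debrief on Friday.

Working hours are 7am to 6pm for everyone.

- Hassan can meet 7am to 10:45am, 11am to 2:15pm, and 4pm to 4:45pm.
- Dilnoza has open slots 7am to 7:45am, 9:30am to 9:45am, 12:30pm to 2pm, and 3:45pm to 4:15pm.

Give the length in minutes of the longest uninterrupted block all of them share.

90 minutes

Hassan ∩ Dilnoza: 07:00–07:45, 09:30–09:45, 12:30–14:00, 16:00–16:15.
Common window lengths: 45, 15, 90, 15 min; longest is 90.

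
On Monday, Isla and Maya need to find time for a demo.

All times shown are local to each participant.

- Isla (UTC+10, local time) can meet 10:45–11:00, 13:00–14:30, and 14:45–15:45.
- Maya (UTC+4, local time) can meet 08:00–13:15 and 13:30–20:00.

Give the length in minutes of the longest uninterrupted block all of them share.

60 minutes

Isla → UTC: 00:45–01:00, 03:00–04:30, 04:45–05:45.
Maya → UTC: 04:00–09:15, 09:30–16:00.
Isla ∩ Maya: 04:00–04:30, 04:45–05:45.
Common window lengths: 30, 60 min; longest is 60.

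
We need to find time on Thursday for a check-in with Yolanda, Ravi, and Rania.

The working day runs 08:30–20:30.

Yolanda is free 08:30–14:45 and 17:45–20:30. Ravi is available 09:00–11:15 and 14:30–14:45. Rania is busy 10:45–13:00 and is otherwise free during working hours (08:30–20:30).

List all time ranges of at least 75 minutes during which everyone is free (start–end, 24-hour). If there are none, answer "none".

Rania free within 08:30–20:30: 08:30–10:45, 13:00–20:30.
Yolanda ∩ Ravi: 09:00–11:15, 14:30–14:45.
Yolanda ∩ Ravi ∩ Rania: 09:00–10:45, 14:30–14:45.
Windows ≥ 75 min: 09:00–10:45.

09:00–10:45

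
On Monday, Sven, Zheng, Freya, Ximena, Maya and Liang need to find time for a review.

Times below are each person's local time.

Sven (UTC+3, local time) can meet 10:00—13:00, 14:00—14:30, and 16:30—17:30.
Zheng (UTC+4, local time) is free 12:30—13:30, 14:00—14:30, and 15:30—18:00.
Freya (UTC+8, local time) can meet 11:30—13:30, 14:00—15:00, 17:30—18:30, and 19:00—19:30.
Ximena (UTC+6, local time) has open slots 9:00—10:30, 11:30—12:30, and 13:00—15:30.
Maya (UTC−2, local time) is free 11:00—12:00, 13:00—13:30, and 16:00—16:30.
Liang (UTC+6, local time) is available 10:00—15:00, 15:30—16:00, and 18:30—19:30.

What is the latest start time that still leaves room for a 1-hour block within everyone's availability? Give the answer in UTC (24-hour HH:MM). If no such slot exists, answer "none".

Sven → UTC: 07:00–10:00, 11:00–11:30, 13:30–14:30.
Zheng → UTC: 08:30–09:30, 10:00–10:30, 11:30–14:00.
Freya → UTC: 03:30–05:30, 06:00–07:00, 09:30–10:30, 11:00–11:30.
Ximena → UTC: 03:00–04:30, 05:30–06:30, 07:00–09:30.
Maya → UTC: 13:00–14:00, 15:00–15:30, 18:00–18:30.
Liang → UTC: 04:00–09:00, 09:30–10:00, 12:30–13:30.
Sven ∩ Zheng: 08:30–09:30, 13:30–14:00.
Sven ∩ Zheng ∩ Freya: (none).
Sven ∩ Zheng ∩ Freya ∩ Ximena: (none).
Sven ∩ Zheng ∩ Freya ∩ Ximena ∩ Maya: (none).
Sven ∩ Zheng ∩ Freya ∩ Ximena ∩ Maya ∩ Liang: (none).
Windows ≥ 60 min: (none).

none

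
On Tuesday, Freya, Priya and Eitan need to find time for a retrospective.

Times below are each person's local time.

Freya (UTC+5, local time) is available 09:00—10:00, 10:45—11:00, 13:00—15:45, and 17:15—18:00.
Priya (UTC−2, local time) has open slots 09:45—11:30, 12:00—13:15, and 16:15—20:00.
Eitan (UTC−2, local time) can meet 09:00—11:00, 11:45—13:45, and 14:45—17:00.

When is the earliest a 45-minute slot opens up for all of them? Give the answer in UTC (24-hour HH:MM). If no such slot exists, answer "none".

Freya → UTC: 04:00–05:00, 05:45–06:00, 08:00–10:45, 12:15–13:00.
Priya → UTC: 11:45–13:30, 14:00–15:15, 18:15–22:00.
Eitan → UTC: 11:00–13:00, 13:45–15:45, 16:45–19:00.
Freya ∩ Priya: 12:15–13:00.
Freya ∩ Priya ∩ Eitan: 12:15–13:00.
Windows ≥ 45 min: 12:15–13:00.
Earliest such window starts at 12:15.

12:15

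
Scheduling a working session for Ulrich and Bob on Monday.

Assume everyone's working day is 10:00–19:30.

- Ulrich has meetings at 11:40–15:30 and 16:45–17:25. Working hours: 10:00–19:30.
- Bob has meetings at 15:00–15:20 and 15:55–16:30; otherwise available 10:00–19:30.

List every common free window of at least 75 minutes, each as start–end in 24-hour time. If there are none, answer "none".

Ulrich free within 10:00–19:30: 10:00–11:40, 15:30–16:45, 17:25–19:30.
Bob free within 10:00–19:30: 10:00–15:00, 15:20–15:55, 16:30–19:30.
Ulrich ∩ Bob: 10:00–11:40, 15:30–15:55, 16:30–16:45, 17:25–19:30.
Windows ≥ 75 min: 10:00–11:40, 17:25–19:30.

10:00–11:40, 17:25–19:30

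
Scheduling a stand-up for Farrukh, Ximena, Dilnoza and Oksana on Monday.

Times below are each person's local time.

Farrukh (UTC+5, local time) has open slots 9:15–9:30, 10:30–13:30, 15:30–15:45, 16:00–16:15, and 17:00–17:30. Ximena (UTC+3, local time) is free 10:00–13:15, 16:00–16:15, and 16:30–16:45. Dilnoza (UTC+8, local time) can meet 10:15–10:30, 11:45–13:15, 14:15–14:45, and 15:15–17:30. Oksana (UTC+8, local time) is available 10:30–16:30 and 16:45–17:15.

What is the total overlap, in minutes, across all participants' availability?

Farrukh → UTC: 04:15–04:30, 05:30–08:30, 10:30–10:45, 11:00–11:15, 12:00–12:30.
Ximena → UTC: 07:00–10:15, 13:00–13:15, 13:30–13:45.
Dilnoza → UTC: 02:15–02:30, 03:45–05:15, 06:15–06:45, 07:15–09:30.
Oksana → UTC: 02:30–08:30, 08:45–09:15.
Farrukh ∩ Ximena: 07:00–08:30.
Farrukh ∩ Ximena ∩ Dilnoza: 07:15–08:30.
Farrukh ∩ Ximena ∩ Dilnoza ∩ Oksana: 07:15–08:30.
Total common minutes: 75.

75 minutes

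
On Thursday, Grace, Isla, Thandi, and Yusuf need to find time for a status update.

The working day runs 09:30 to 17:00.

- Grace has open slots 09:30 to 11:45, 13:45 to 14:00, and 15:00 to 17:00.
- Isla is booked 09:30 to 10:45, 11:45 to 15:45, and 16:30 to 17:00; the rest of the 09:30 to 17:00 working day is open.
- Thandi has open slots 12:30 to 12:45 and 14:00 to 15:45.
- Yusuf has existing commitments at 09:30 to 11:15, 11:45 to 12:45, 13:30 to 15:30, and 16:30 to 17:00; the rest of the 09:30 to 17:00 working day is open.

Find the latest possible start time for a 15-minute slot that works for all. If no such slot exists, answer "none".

Isla free within 09:30–17:00: 10:45–11:45, 15:45–16:30.
Yusuf free within 09:30–17:00: 11:15–11:45, 12:45–13:30, 15:30–16:30.
Grace ∩ Isla: 10:45–11:45, 15:45–16:30.
Grace ∩ Isla ∩ Thandi: (none).
Grace ∩ Isla ∩ Thandi ∩ Yusuf: (none).
Windows ≥ 15 min: (none).

none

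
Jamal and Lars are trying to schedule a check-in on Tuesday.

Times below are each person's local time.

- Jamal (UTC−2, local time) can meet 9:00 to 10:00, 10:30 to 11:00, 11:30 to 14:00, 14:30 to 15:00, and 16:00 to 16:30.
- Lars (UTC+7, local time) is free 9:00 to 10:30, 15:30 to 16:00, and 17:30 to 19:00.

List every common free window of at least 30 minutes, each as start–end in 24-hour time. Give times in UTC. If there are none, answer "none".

11:00–12:00

Jamal → UTC: 11:00–12:00, 12:30–13:00, 13:30–16:00, 16:30–17:00, 18:00–18:30.
Lars → UTC: 02:00–03:30, 08:30–09:00, 10:30–12:00.
Jamal ∩ Lars: 11:00–12:00.
Windows ≥ 30 min: 11:00–12:00.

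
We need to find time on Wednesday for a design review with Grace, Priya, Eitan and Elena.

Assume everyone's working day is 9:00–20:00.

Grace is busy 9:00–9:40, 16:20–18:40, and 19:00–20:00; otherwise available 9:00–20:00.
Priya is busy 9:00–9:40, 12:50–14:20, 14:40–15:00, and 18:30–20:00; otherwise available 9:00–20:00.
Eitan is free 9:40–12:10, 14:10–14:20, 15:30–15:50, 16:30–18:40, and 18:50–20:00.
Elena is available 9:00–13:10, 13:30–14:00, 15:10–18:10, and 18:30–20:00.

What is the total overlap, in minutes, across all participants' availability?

Grace free within 09:00–20:00: 09:40–16:20, 18:40–19:00.
Priya free within 09:00–20:00: 09:40–12:50, 14:20–14:40, 15:00–18:30.
Grace ∩ Priya: 09:40–12:50, 14:20–14:40, 15:00–16:20.
Grace ∩ Priya ∩ Eitan: 09:40–12:10, 15:30–15:50.
Grace ∩ Priya ∩ Eitan ∩ Elena: 09:40–12:10, 15:30–15:50.
Total common minutes: 150 + 20 = 170.

170 minutes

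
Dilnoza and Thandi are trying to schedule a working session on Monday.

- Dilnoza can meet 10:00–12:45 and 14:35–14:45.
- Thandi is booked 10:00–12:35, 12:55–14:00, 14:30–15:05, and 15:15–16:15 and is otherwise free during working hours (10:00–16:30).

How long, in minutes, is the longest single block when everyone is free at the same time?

Thandi free within 10:00–16:30: 12:35–12:55, 14:00–14:30, 15:05–15:15, 16:15–16:30.
Dilnoza ∩ Thandi: 12:35–12:45.
Single common window of 10 minutes.

10 minutes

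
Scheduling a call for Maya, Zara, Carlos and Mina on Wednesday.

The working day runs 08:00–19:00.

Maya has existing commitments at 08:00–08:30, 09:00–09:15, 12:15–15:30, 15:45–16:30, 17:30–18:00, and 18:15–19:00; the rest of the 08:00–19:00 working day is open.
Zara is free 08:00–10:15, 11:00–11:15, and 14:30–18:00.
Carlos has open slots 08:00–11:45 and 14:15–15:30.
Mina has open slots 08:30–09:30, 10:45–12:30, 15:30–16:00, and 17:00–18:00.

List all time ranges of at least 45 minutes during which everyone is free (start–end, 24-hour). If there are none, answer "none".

Maya free within 08:00–19:00: 08:30–09:00, 09:15–12:15, 15:30–15:45, 16:30–17:30, 18:00–18:15.
Maya ∩ Zara: 08:30–09:00, 09:15–10:15, 11:00–11:15, 15:30–15:45, 16:30–17:30.
Maya ∩ Zara ∩ Carlos: 08:30–09:00, 09:15–10:15, 11:00–11:15.
Maya ∩ Zara ∩ Carlos ∩ Mina: 08:30–09:00, 09:15–09:30, 11:00–11:15.
Windows ≥ 45 min: (none).

none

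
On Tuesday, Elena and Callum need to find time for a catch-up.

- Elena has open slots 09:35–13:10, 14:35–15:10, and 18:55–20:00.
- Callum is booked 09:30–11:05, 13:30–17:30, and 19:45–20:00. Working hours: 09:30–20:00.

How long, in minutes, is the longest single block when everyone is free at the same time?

Callum free within 09:30–20:00: 11:05–13:30, 17:30–19:45.
Elena ∩ Callum: 11:05–13:10, 18:55–19:45.
Common window lengths: 125, 50 min; longest is 125.

125 minutes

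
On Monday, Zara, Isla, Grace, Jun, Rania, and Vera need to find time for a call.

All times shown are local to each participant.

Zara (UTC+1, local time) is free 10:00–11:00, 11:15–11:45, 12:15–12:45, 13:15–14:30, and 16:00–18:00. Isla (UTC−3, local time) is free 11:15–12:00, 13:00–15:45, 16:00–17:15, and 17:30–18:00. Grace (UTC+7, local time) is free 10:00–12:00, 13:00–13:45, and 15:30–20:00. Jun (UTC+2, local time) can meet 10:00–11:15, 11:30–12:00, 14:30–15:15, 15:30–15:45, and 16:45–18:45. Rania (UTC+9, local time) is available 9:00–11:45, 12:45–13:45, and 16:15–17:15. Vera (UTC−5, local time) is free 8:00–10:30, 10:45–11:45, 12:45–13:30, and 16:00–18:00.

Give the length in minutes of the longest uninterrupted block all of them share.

Zara → UTC: 09:00–10:00, 10:15–10:45, 11:15–11:45, 12:15–13:30, 15:00–17:00.
Isla → UTC: 14:15–15:00, 16:00–18:45, 19:00–20:15, 20:30–21:00.
Grace → UTC: 03:00–05:00, 06:00–06:45, 08:30–13:00.
Jun → UTC: 08:00–09:15, 09:30–10:00, 12:30–13:15, 13:30–13:45, 14:45–16:45.
Rania → UTC: 00:00–02:45, 03:45–04:45, 07:15–08:15.
Vera → UTC: 13:00–15:30, 15:45–16:45, 17:45–18:30, 21:00–23:00.
Zara ∩ Isla: 16:00–17:00.
Zara ∩ Isla ∩ Grace: (none).
Zara ∩ Isla ∩ Grace ∩ Jun: (none).
Zara ∩ Isla ∩ Grace ∩ Jun ∩ Rania: (none).
Zara ∩ Isla ∩ Grace ∩ Jun ∩ Rania ∩ Vera: (none).
No common window.

0 minutes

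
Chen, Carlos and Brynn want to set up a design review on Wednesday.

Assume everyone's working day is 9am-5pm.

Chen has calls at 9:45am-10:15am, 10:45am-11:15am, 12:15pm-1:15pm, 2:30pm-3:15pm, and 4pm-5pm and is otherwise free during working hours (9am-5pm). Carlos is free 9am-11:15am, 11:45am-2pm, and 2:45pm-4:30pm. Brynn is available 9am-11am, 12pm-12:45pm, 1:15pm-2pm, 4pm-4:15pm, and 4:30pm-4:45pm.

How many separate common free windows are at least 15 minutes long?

4

Chen free within 09:00–17:00: 09:00–09:45, 10:15–10:45, 11:15–12:15, 13:15–14:30, 15:15–16:00.
Chen ∩ Carlos: 09:00–09:45, 10:15–10:45, 11:45–12:15, 13:15–14:00, 15:15–16:00.
Chen ∩ Carlos ∩ Brynn: 09:00–09:45, 10:15–10:45, 12:00–12:15, 13:15–14:00.
Windows ≥ 15 min: 09:00–09:45, 10:15–10:45, 12:00–12:15, 13:15–14:00.
That's 4 windows.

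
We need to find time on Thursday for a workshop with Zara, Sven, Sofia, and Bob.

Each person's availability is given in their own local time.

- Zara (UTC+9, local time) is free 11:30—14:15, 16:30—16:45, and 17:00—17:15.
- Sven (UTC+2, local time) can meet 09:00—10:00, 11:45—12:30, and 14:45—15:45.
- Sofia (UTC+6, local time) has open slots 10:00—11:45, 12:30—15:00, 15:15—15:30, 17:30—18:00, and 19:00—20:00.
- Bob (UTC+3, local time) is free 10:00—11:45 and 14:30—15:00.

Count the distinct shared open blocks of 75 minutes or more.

Zara → UTC: 02:30–05:15, 07:30–07:45, 08:00–08:15.
Sven → UTC: 07:00–08:00, 09:45–10:30, 12:45–13:45.
Sofia → UTC: 04:00–05:45, 06:30–09:00, 09:15–09:30, 11:30–12:00, 13:00–14:00.
Bob → UTC: 07:00–08:45, 11:30–12:00.
Zara ∩ Sven: 07:30–07:45.
Zara ∩ Sven ∩ Sofia: 07:30–07:45.
Zara ∩ Sven ∩ Sofia ∩ Bob: 07:30–07:45.
Windows ≥ 75 min: (none).
That's 0 windows.

0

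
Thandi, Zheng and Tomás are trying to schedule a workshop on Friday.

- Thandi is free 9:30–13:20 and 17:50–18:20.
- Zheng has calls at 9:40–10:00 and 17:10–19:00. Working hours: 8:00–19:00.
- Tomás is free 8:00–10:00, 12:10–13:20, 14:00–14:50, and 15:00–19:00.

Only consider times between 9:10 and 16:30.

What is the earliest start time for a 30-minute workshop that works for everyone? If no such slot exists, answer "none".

Zheng free within 08:00–19:00: 08:00–09:40, 10:00–17:10.
Thandi ∩ Zheng: 09:30–09:40, 10:00–13:20.
Thandi ∩ Zheng ∩ Tomás: 09:30–09:40, 12:10–13:20.
Restricted to 09:10–16:30: 09:30–09:40, 12:10–13:20.
Windows ≥ 30 min: 12:10–13:20.
Earliest such window starts at 12:10.

12:10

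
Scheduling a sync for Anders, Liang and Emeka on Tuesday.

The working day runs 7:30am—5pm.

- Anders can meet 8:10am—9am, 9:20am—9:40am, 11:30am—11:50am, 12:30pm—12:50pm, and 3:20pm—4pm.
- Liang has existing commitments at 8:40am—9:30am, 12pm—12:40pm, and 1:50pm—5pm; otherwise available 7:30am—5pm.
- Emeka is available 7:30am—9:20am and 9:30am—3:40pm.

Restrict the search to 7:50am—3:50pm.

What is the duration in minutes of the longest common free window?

30 minutes

Liang free within 07:30–17:00: 07:30–08:40, 09:30–12:00, 12:40–13:50.
Anders ∩ Liang: 08:10–08:40, 09:30–09:40, 11:30–11:50, 12:40–12:50.
Anders ∩ Liang ∩ Emeka: 08:10–08:40, 09:30–09:40, 11:30–11:50, 12:40–12:50.
Restricted to 07:50–15:50: 08:10–08:40, 09:30–09:40, 11:30–11:50, 12:40–12:50.
Common window lengths: 30, 10, 20, 10 min; longest is 30.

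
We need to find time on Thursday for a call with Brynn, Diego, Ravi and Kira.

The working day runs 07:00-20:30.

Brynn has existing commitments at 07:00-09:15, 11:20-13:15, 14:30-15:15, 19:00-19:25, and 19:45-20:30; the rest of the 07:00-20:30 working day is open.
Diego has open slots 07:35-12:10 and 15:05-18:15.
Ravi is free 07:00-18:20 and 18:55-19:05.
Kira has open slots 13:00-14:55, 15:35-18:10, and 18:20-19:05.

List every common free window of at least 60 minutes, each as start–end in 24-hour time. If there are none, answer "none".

Brynn free within 07:00–20:30: 09:15–11:20, 13:15–14:30, 15:15–19:00, 19:25–19:45.
Brynn ∩ Diego: 09:15–11:20, 15:15–18:15.
Brynn ∩ Diego ∩ Ravi: 09:15–11:20, 15:15–18:15.
Brynn ∩ Diego ∩ Ravi ∩ Kira: 15:35–18:10.
Windows ≥ 60 min: 15:35–18:10.

15:35–18:10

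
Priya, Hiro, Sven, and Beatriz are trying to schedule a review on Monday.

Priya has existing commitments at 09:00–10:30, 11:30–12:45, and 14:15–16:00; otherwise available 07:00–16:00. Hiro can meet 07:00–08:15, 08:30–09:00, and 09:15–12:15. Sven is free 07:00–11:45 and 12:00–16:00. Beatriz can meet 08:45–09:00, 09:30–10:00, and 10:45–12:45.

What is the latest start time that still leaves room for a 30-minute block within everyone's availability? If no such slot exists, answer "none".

Priya free within 07:00–16:00: 07:00–09:00, 10:30–11:30, 12:45–14:15.
Priya ∩ Hiro: 07:00–08:15, 08:30–09:00, 10:30–11:30.
Priya ∩ Hiro ∩ Sven: 07:00–08:15, 08:30–09:00, 10:30–11:30.
Priya ∩ Hiro ∩ Sven ∩ Beatriz: 08:45–09:00, 10:45–11:30.
Windows ≥ 30 min: 10:45–11:30.
Latest start in the last window 10:45–11:30 is 11:30 − 30 min = 11:00.

11:00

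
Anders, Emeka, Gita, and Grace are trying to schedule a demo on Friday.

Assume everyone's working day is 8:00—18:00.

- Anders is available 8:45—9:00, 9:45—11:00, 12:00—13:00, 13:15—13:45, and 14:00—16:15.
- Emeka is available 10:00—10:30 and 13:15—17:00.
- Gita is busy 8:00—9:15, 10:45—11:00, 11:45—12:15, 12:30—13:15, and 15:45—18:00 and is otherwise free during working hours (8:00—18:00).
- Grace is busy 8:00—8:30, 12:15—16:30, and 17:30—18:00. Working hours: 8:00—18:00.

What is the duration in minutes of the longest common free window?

Gita free within 08:00–18:00: 09:15–10:45, 11:00–11:45, 12:15–12:30, 13:15–15:45.
Grace free within 08:00–18:00: 08:30–12:15, 16:30–17:30.
Anders ∩ Emeka: 10:00–10:30, 13:15–13:45, 14:00–16:15.
Anders ∩ Emeka ∩ Gita: 10:00–10:30, 13:15–13:45, 14:00–15:45.
Anders ∩ Emeka ∩ Gita ∩ Grace: 10:00–10:30.
Single common window of 30 minutes.

30 minutes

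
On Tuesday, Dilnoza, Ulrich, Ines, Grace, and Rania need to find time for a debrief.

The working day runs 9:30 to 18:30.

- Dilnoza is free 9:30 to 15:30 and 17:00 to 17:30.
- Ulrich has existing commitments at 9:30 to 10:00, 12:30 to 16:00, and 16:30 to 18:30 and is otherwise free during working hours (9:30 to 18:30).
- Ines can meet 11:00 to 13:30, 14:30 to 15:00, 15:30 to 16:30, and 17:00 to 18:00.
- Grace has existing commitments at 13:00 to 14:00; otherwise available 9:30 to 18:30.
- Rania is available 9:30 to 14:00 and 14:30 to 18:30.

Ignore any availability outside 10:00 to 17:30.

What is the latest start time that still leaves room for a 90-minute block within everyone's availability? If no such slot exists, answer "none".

Ulrich free within 09:30–18:30: 10:00–12:30, 16:00–16:30.
Grace free within 09:30–18:30: 09:30–13:00, 14:00–18:30.
Dilnoza ∩ Ulrich: 10:00–12:30.
Dilnoza ∩ Ulrich ∩ Ines: 11:00–12:30.
Dilnoza ∩ Ulrich ∩ Ines ∩ Grace: 11:00–12:30.
Dilnoza ∩ Ulrich ∩ Ines ∩ Grace ∩ Rania: 11:00–12:30.
Restricted to 10:00–17:30: 11:00–12:30.
Windows ≥ 90 min: 11:00–12:30.
Latest start in the last window 11:00–12:30 is 12:30 − 90 min = 11:00.

11:00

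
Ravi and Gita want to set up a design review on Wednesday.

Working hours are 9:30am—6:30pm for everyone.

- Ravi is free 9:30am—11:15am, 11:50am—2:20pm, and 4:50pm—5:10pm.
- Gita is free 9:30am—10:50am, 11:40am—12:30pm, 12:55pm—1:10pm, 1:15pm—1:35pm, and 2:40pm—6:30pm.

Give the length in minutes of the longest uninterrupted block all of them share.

Ravi ∩ Gita: 09:30–10:50, 11:50–12:30, 12:55–13:10, 13:15–13:35, 16:50–17:10.
Common window lengths: 80, 40, 15, 20, 20 min; longest is 80.

80 minutes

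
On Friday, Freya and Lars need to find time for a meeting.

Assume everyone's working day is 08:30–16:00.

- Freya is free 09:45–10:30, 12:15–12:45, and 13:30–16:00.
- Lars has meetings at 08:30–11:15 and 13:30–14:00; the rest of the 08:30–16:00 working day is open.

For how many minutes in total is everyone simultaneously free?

150 minutes

Lars free within 08:30–16:00: 11:15–13:30, 14:00–16:00.
Freya ∩ Lars: 12:15–12:45, 14:00–16:00.
Total common minutes: 30 + 120 = 150.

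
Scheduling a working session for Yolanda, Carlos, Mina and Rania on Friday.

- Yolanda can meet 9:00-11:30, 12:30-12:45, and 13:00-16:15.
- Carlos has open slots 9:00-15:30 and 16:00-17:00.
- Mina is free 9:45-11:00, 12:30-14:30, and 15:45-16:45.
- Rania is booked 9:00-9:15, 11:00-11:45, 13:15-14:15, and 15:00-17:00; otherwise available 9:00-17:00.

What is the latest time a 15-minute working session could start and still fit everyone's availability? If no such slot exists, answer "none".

14:15

Rania free within 09:00–17:00: 09:15–11:00, 11:45–13:15, 14:15–15:00.
Yolanda ∩ Carlos: 09:00–11:30, 12:30–12:45, 13:00–15:30, 16:00–16:15.
Yolanda ∩ Carlos ∩ Mina: 09:45–11:00, 12:30–12:45, 13:00–14:30, 16:00–16:15.
Yolanda ∩ Carlos ∩ Mina ∩ Rania: 09:45–11:00, 12:30–12:45, 13:00–13:15, 14:15–14:30.
Windows ≥ 15 min: 09:45–11:00, 12:30–12:45, 13:00–13:15, 14:15–14:30.
Latest start in the last window 14:15–14:30 is 14:30 − 15 min = 14:15.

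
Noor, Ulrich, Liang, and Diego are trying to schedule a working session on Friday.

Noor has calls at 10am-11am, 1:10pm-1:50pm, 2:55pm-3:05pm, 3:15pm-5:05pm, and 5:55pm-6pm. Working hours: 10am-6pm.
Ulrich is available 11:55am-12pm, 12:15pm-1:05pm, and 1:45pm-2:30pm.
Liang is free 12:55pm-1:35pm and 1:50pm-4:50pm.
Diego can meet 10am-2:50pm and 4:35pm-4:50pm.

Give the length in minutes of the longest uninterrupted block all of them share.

Noor free within 10:00–18:00: 11:00–13:10, 13:50–14:55, 15:05–15:15, 17:05–17:55.
Noor ∩ Ulrich: 11:55–12:00, 12:15–13:05, 13:50–14:30.
Noor ∩ Ulrich ∩ Liang: 12:55–13:05, 13:50–14:30.
Noor ∩ Ulrich ∩ Liang ∩ Diego: 12:55–13:05, 13:50–14:30.
Common window lengths: 10, 40 min; longest is 40.

40 minutes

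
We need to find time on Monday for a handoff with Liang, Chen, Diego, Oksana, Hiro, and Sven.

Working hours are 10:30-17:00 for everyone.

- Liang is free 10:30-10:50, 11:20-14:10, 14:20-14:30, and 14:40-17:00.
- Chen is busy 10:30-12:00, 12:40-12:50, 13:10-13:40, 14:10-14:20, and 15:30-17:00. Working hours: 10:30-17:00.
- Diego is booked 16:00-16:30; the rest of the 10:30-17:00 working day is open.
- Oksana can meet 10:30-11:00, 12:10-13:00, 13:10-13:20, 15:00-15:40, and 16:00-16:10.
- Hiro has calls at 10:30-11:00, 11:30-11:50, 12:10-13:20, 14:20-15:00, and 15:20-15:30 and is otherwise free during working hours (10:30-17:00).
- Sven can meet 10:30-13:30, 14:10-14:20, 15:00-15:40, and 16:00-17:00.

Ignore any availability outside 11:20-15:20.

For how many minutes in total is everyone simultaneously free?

20 minutes

Chen free within 10:30–17:00: 12:00–12:40, 12:50–13:10, 13:40–14:10, 14:20–15:30.
Diego free within 10:30–17:00: 10:30–16:00, 16:30–17:00.
Hiro free within 10:30–17:00: 11:00–11:30, 11:50–12:10, 13:20–14:20, 15:00–15:20, 15:30–17:00.
Liang ∩ Chen: 12:00–12:40, 12:50–13:10, 13:40–14:10, 14:20–14:30, 14:40–15:30.
Liang ∩ Chen ∩ Diego: 12:00–12:40, 12:50–13:10, 13:40–14:10, 14:20–14:30, 14:40–15:30.
Liang ∩ Chen ∩ Diego ∩ Oksana: 12:10–12:40, 12:50–13:00, 15:00–15:30.
Liang ∩ Chen ∩ Diego ∩ Oksana ∩ Hiro: 15:00–15:20.
Liang ∩ Chen ∩ Diego ∩ Oksana ∩ Hiro ∩ Sven: 15:00–15:20.
Restricted to 11:20–15:20: 15:00–15:20.
Total common minutes: 20.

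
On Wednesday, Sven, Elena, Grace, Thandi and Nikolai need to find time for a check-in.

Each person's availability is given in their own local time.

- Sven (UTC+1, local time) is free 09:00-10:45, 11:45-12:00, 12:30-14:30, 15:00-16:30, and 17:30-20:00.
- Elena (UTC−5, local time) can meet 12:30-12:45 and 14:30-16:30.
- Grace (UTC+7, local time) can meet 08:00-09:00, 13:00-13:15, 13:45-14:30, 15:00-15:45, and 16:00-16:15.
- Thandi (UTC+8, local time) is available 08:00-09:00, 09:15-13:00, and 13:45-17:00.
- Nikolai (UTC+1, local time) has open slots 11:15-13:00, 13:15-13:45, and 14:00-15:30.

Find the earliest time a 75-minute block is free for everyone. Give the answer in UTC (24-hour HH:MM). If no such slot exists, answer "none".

Sven → UTC: 08:00–09:45, 10:45–11:00, 11:30–13:30, 14:00–15:30, 16:30–19:00.
Elena → UTC: 17:30–17:45, 19:30–21:30.
Grace → UTC: 01:00–02:00, 06:00–06:15, 06:45–07:30, 08:00–08:45, 09:00–09:15.
Thandi → UTC: 00:00–01:00, 01:15–05:00, 05:45–09:00.
Nikolai → UTC: 10:15–12:00, 12:15–12:45, 13:00–14:30.
Sven ∩ Elena: 17:30–17:45.
Sven ∩ Elena ∩ Grace: (none).
Sven ∩ Elena ∩ Grace ∩ Thandi: (none).
Sven ∩ Elena ∩ Grace ∩ Thandi ∩ Nikolai: (none).
Windows ≥ 75 min: (none).

none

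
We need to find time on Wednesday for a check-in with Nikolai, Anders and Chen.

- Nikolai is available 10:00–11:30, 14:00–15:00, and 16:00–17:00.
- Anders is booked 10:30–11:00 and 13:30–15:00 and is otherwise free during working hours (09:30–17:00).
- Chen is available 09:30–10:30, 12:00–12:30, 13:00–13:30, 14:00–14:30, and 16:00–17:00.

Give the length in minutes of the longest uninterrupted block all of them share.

Anders free within 09:30–17:00: 09:30–10:30, 11:00–13:30, 15:00–17:00.
Nikolai ∩ Anders: 10:00–10:30, 11:00–11:30, 16:00–17:00.
Nikolai ∩ Anders ∩ Chen: 10:00–10:30, 16:00–17:00.
Common window lengths: 30, 60 min; longest is 60.

60 minutes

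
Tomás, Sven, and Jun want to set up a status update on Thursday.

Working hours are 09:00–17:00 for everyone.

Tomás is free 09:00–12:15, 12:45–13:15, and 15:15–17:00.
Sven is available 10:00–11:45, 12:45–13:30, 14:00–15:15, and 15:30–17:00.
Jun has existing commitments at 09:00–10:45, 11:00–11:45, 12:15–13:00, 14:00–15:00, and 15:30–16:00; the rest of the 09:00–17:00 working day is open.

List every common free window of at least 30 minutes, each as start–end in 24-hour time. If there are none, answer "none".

16:00–17:00

Jun free within 09:00–17:00: 10:45–11:00, 11:45–12:15, 13:00–14:00, 15:00–15:30, 16:00–17:00.
Tomás ∩ Sven: 10:00–11:45, 12:45–13:15, 15:30–17:00.
Tomás ∩ Sven ∩ Jun: 10:45–11:00, 13:00–13:15, 16:00–17:00.
Windows ≥ 30 min: 16:00–17:00.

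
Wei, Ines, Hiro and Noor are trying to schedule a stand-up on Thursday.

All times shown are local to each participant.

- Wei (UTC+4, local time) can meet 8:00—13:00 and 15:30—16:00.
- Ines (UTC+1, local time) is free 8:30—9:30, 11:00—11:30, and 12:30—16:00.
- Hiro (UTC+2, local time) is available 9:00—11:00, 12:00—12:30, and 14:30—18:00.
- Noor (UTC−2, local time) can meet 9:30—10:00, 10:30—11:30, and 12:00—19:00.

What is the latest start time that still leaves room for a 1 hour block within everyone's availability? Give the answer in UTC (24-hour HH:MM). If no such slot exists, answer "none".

Wei → UTC: 04:00–09:00, 11:30–12:00.
Ines → UTC: 07:30–08:30, 10:00–10:30, 11:30–15:00.
Hiro → UTC: 07:00–09:00, 10:00–10:30, 12:30–16:00.
Noor → UTC: 11:30–12:00, 12:30–13:30, 14:00–21:00.
Wei ∩ Ines: 07:30–08:30, 11:30–12:00.
Wei ∩ Ines ∩ Hiro: 07:30–08:30.
Wei ∩ Ines ∩ Hiro ∩ Noor: (none).
Windows ≥ 60 min: (none).

none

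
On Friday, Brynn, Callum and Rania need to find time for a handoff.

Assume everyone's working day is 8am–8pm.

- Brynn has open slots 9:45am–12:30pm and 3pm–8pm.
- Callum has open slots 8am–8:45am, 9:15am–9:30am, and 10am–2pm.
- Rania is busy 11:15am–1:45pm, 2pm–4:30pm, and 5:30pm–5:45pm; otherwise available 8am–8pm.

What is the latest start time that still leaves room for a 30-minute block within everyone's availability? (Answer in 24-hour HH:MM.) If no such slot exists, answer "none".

Rania free within 08:00–20:00: 08:00–11:15, 13:45–14:00, 16:30–17:30, 17:45–20:00.
Brynn ∩ Callum: 10:00–12:30.
Brynn ∩ Callum ∩ Rania: 10:00–11:15.
Windows ≥ 30 min: 10:00–11:15.
Latest start in the last window 10:00–11:15 is 11:15 − 30 min = 10:45.

10:45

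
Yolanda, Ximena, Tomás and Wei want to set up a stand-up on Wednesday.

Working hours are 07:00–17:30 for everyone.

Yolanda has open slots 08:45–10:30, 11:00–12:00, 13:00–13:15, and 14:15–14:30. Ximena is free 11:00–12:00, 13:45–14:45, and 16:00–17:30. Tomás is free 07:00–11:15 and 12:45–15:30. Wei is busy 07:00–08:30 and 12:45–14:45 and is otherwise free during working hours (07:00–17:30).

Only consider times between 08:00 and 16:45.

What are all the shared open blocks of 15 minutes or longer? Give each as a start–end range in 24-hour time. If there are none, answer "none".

11:00–11:15

Wei free within 07:00–17:30: 08:30–12:45, 14:45–17:30.
Yolanda ∩ Ximena: 11:00–12:00, 14:15–14:30.
Yolanda ∩ Ximena ∩ Tomás: 11:00–11:15, 14:15–14:30.
Yolanda ∩ Ximena ∩ Tomás ∩ Wei: 11:00–11:15.
Restricted to 08:00–16:45: 11:00–11:15.
Windows ≥ 15 min: 11:00–11:15.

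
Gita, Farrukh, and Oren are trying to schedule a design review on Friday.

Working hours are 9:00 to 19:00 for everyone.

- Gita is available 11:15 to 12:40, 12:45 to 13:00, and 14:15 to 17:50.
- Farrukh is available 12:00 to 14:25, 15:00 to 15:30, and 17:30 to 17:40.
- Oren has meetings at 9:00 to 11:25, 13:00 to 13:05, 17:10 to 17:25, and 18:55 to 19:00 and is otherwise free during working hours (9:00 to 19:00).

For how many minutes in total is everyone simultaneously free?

Oren free within 09:00–19:00: 11:25–13:00, 13:05–17:10, 17:25–18:55.
Gita ∩ Farrukh: 12:00–12:40, 12:45–13:00, 14:15–14:25, 15:00–15:30, 17:30–17:40.
Gita ∩ Farrukh ∩ Oren: 12:00–12:40, 12:45–13:00, 14:15–14:25, 15:00–15:30, 17:30–17:40.
Total common minutes: 40 + 15 + 10 + 30 + 10 = 105.

105 minutes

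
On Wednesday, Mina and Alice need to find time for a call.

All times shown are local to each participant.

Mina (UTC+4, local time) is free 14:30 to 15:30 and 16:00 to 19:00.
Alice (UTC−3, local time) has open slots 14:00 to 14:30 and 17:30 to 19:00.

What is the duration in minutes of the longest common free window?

Mina → UTC: 10:30–11:30, 12:00–15:00.
Alice → UTC: 17:00–17:30, 20:30–22:00.
Mina ∩ Alice: (none).
No common window.

0 minutes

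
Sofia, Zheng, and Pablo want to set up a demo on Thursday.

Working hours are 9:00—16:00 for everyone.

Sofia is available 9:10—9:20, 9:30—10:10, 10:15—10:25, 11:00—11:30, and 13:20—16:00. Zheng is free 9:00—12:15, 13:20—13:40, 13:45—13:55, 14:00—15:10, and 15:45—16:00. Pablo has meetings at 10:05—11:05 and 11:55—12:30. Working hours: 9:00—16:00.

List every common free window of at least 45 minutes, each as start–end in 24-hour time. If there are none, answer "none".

Pablo free within 09:00–16:00: 09:00–10:05, 11:05–11:55, 12:30–16:00.
Sofia ∩ Zheng: 09:10–09:20, 09:30–10:10, 10:15–10:25, 11:00–11:30, 13:20–13:40, 13:45–13:55, 14:00–15:10, 15:45–16:00.
Sofia ∩ Zheng ∩ Pablo: 09:10–09:20, 09:30–10:05, 11:05–11:30, 13:20–13:40, 13:45–13:55, 14:00–15:10, 15:45–16:00.
Windows ≥ 45 min: 14:00–15:10.

14:00–15:10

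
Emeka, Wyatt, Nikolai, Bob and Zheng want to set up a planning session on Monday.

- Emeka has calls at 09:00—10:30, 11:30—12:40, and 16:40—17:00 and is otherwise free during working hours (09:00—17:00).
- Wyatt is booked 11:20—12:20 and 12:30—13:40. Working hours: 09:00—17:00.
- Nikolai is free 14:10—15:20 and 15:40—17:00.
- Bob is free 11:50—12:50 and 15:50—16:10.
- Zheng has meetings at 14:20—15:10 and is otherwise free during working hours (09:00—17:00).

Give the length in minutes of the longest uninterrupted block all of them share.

20 minutes

Emeka free within 09:00–17:00: 10:30–11:30, 12:40–16:40.
Wyatt free within 09:00–17:00: 09:00–11:20, 12:20–12:30, 13:40–17:00.
Zheng free within 09:00–17:00: 09:00–14:20, 15:10–17:00.
Emeka ∩ Wyatt: 10:30–11:20, 13:40–16:40.
Emeka ∩ Wyatt ∩ Nikolai: 14:10–15:20, 15:40–16:40.
Emeka ∩ Wyatt ∩ Nikolai ∩ Bob: 15:50–16:10.
Emeka ∩ Wyatt ∩ Nikolai ∩ Bob ∩ Zheng: 15:50–16:10.
Single common window of 20 minutes.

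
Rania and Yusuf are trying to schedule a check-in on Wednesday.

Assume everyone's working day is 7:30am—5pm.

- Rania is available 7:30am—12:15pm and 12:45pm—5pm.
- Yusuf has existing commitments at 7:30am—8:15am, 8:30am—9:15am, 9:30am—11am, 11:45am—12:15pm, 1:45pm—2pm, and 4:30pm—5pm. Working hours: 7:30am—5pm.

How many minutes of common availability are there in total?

285 minutes

Yusuf free within 07:30–17:00: 08:15–08:30, 09:15–09:30, 11:00–11:45, 12:15–13:45, 14:00–16:30.
Rania ∩ Yusuf: 08:15–08:30, 09:15–09:30, 11:00–11:45, 12:45–13:45, 14:00–16:30.
Total common minutes: 15 + 15 + 45 + 60 + 150 = 285.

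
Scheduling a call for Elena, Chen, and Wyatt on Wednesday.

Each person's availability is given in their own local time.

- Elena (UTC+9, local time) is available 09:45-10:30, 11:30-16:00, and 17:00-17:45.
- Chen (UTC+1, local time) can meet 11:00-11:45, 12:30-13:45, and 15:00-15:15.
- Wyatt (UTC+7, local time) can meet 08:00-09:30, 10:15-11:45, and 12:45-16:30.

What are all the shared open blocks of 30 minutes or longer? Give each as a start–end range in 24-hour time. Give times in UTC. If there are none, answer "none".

none

Elena → UTC: 00:45–01:30, 02:30–07:00, 08:00–08:45.
Chen → UTC: 10:00–10:45, 11:30–12:45, 14:00–14:15.
Wyatt → UTC: 01:00–02:30, 03:15–04:45, 05:45–09:30.
Elena ∩ Chen: (none).
Elena ∩ Chen ∩ Wyatt: (none).
Windows ≥ 30 min: (none).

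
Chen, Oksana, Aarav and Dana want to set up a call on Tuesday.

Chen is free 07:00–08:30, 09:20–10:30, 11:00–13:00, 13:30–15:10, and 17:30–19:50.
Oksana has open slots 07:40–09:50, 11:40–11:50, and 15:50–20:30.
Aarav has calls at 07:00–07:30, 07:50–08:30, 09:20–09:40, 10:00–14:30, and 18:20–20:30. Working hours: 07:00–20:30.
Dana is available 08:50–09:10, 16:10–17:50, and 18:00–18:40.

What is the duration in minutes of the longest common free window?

20 minutes

Aarav free within 07:00–20:30: 07:30–07:50, 08:30–09:20, 09:40–10:00, 14:30–18:20.
Chen ∩ Oksana: 07:40–08:30, 09:20–09:50, 11:40–11:50, 17:30–19:50.
Chen ∩ Oksana ∩ Aarav: 07:40–07:50, 09:40–09:50, 17:30–18:20.
Chen ∩ Oksana ∩ Aarav ∩ Dana: 17:30–17:50, 18:00–18:20.
Common window lengths: 20, 20 min; longest is 20.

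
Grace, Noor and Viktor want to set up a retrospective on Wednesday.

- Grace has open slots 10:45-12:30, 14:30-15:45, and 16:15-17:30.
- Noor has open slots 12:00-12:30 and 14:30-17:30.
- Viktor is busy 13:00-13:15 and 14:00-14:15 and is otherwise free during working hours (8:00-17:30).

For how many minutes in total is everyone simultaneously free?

Viktor free within 08:00–17:30: 08:00–13:00, 13:15–14:00, 14:15–17:30.
Grace ∩ Noor: 12:00–12:30, 14:30–15:45, 16:15–17:30.
Grace ∩ Noor ∩ Viktor: 12:00–12:30, 14:30–15:45, 16:15–17:30.
Total common minutes: 30 + 75 + 75 = 180.

180 minutes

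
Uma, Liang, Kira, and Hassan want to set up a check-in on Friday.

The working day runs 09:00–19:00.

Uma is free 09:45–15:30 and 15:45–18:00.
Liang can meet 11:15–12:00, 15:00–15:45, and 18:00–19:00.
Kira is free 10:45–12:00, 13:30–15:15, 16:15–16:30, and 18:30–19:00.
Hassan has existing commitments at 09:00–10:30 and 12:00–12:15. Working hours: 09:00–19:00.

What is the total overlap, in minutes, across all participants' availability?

60 minutes

Hassan free within 09:00–19:00: 10:30–12:00, 12:15–19:00.
Uma ∩ Liang: 11:15–12:00, 15:00–15:30.
Uma ∩ Liang ∩ Kira: 11:15–12:00, 15:00–15:15.
Uma ∩ Liang ∩ Kira ∩ Hassan: 11:15–12:00, 15:00–15:15.
Total common minutes: 45 + 15 = 60.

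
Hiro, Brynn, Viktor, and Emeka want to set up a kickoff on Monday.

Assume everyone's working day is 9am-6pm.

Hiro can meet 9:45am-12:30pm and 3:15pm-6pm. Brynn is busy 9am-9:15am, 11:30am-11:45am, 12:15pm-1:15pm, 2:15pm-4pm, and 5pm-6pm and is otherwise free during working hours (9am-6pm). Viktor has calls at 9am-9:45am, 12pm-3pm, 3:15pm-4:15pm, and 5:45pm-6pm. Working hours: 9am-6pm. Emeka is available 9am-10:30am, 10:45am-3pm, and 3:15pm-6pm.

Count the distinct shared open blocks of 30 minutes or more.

Brynn free within 09:00–18:00: 09:15–11:30, 11:45–12:15, 13:15–14:15, 16:00–17:00.
Viktor free within 09:00–18:00: 09:45–12:00, 15:00–15:15, 16:15–17:45.
Hiro ∩ Brynn: 09:45–11:30, 11:45–12:15, 16:00–17:00.
Hiro ∩ Brynn ∩ Viktor: 09:45–11:30, 11:45–12:00, 16:15–17:00.
Hiro ∩ Brynn ∩ Viktor ∩ Emeka: 09:45–10:30, 10:45–11:30, 11:45–12:00, 16:15–17:00.
Windows ≥ 30 min: 09:45–10:30, 10:45–11:30, 16:15–17:00.
That's 3 windows.

3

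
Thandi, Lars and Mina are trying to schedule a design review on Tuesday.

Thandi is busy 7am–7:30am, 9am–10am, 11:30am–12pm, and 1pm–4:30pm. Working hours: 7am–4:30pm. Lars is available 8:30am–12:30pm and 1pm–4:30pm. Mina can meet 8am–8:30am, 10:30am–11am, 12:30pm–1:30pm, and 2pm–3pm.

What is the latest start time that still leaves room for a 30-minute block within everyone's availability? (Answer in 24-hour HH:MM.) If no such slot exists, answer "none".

Thandi free within 07:00–16:30: 07:30–09:00, 10:00–11:30, 12:00–13:00.
Thandi ∩ Lars: 08:30–09:00, 10:00–11:30, 12:00–12:30.
Thandi ∩ Lars ∩ Mina: 10:30–11:00.
Windows ≥ 30 min: 10:30–11:00.
Latest start in the last window 10:30–11:00 is 11:00 − 30 min = 10:30.

10:30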